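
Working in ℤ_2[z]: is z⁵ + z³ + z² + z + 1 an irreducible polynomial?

Yes

Write m(z) = z⁵ + z³ + z² + z + 1.
Check for roots in ℤ_2: m(0) = 1; m(1) = 1.
No roots, so no linear factors.
Monic irreducibles of degree 2 over GF(2): z² + z + 1.
None of them divide m (all give nonzero remainder).
No irreducible factor of degree ≤ 2 exists, so m is irreducible over GF(2).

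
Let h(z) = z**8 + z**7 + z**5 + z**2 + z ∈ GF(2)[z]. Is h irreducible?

No

Check for roots in GF(2): h(0) = 0 → root; h(1) = 1.
h(0) = 0, so (z) divides h(z); h is reducible.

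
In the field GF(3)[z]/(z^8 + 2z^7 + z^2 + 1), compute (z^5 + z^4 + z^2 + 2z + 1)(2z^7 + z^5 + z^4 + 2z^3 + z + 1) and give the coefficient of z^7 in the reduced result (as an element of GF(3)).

Multiply in GF(3)[z]: (z^5 + z^4 + z^2 + 2z + 1)·(2z^7 + z^5 + z^4 + 2z^3 + z + 1) = 2z^12 + 2z^11 + z^10 + z^9 + z^8 + 2z^7 + z^6 + z^5 + 1.
Reduce using z^8 ≡ z^7 + 2z^2 + 2 (mod z^8 + 2z^7 + z^2 + 1).
Reduced: 2z^6 + 2z^4 + 2z^3.

0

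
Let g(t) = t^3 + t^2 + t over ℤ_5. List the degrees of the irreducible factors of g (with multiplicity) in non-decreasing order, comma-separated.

1, 2

Roots in ℤ_5: g(0) = 0 → root; g(1) = 3; g(2) = 4; g(3) = 4; g(4) = 4.
Linear factors from roots: (t).
Complete factorization: g(t) = (t)·(t^2 + t + 1).
Factor degrees with multiplicity: 1 + 2 = 3.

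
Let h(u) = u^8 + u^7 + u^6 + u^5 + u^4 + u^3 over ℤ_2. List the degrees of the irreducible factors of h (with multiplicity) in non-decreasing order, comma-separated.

1, 1, 1, 1, 2, 2

Roots in ℤ_2: h(0) = 0 → root; h(1) = 0 → root.
Linear factors from roots: (u), (u + 1).
Complete factorization: h(u) = (u + 1)·(u)^3·(u^2 + u + 1)^2.
Factor degrees with multiplicity: 1 + 1 + 1 + 1 + 2 + 2 = 8.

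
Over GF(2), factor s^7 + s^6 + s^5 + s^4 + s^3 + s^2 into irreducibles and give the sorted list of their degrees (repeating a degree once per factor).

Write f(s) = s^7 + s^6 + s^5 + s^4 + s^3 + s^2.
Roots in GF(2): f(0) = 0 → root; f(1) = 0 → root.
Linear factors from roots: (s), (s + 1).
Complete factorization: f(s) = (s + 1)·(s)^2·(s^2 + s + 1)^2.
Factor degrees with multiplicity: 1 + 1 + 1 + 2 + 2 = 7.

1, 1, 1, 2, 2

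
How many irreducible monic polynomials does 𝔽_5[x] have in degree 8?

48750

By the necklace-counting formula, N_5(8) = (1/8) Σ_{d|8} μ(8/d)·5^d.
Divisors of 8: 1, 2, 4, 8; μ(8/d) for each: 0, 0, -1, 1.
Σ = − 5^4 + 5^8 = 390000.
N = 390000/8 = 48750.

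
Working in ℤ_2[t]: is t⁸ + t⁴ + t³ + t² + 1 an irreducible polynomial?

Yes

Write f(t) = t⁸ + t⁴ + t³ + t² + 1.
Check for roots in ℤ_2: f(0) = 1; f(1) = 1.
No roots, so no linear factors.
Monic irreducibles of degree 2 over GF(2): t² + t + 1.
None of them divide f (all give nonzero remainder).
Monic irreducibles of degree 3 over GF(2): t³ + t + 1, t³ + t² + 1.
None of them divide f (all give nonzero remainder).
Monic irreducibles of degree 4 over GF(2): t⁴ + t + 1, t⁴ + t³ + 1, t⁴ + t³ + t² + t + 1.
None of them divide f (all give nonzero remainder).
No irreducible factor of degree ≤ 4 exists, so f is irreducible over GF(2).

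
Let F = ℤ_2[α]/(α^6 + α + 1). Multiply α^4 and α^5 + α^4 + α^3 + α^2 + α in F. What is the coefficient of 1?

1

Multiply in ℤ_2[α]: (α^4)·(α^5 + α^4 + α^3 + α^2 + α) = α^9 + α^8 + α^7 + α^6 + α^5.
Reduce using α^6 ≡ α + 1 (mod α^6 + α + 1).
Reduced: α^5 + α^4 + 1.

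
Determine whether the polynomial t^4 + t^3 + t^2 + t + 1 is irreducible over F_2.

Write g(t) = t^4 + t^3 + t^2 + t + 1.
Check for roots in F_2: g(0) = 1; g(1) = 1.
No roots, so no linear factors.
Monic irreducibles of degree 2 over GF(2): t^2 + t + 1.
None of them divide g (all give nonzero remainder).
No irreducible factor of degree ≤ 2 exists, so g is irreducible over GF(2).

Yes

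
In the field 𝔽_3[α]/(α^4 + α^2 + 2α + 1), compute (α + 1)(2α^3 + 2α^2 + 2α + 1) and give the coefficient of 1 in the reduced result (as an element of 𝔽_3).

Multiply in 𝔽_3[α]: (α + 1)·(2α^3 + 2α^2 + 2α + 1) = 2α^4 + α^3 + α^2 + 1.
Reduce using α^4 ≡ 2α^2 + α + 2 (mod α^4 + α^2 + 2α + 1).
Reduced: α^3 + 2α^2 + 2α + 2.

2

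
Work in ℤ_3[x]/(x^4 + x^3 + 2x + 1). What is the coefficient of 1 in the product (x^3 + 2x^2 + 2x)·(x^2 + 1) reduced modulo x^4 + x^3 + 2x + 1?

Multiply in ℤ_3[x]: (x^3 + 2x^2 + 2x)·(x^2 + 1) = x^5 + 2x^4 + 2x^2 + 2x.
Reduce using x^4 ≡ 2x^3 + x + 2 (mod x^4 + x^3 + 2x + 1).
Reduced: 2x^3 + 2x + 2.

2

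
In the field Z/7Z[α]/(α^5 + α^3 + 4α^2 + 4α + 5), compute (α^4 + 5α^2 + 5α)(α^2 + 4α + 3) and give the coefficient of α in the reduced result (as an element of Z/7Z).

1

Multiply in Z/7Z[α]: (α^4 + 5α^2 + 5α)·(α^2 + 4α + 3) = α^6 + 4α^5 + α^4 + 4α^3 + α.
Reduce using α^5 ≡ 6α^3 + 3α^2 + 3α + 2 (mod α^5 + α^3 + 4α^2 + 4α + 5).
Reduced: 3α^3 + α^2 + α + 1.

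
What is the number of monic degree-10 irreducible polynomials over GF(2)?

The number of monic irreducibles of degree 10 over GF(2) is (1/10)·Σ_{d∣10} μ(10/d) 2^d.
Divisors of 10: 1, 2, 5, 10; μ(10/d) for each: 1, -1, -1, 1.
Σ = 2^1 − 2^2 − 2^5 + 2^10 = 990.
N = 990/10 = 99.

99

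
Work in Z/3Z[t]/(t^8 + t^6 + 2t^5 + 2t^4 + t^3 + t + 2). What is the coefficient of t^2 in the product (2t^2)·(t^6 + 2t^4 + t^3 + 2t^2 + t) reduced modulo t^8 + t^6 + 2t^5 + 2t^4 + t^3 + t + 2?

0

Multiply in Z/3Z[t]: (2t^2)·(t^6 + 2t^4 + t^3 + 2t^2 + t) = 2t^8 + t^6 + 2t^5 + t^4 + 2t^3.
Reduce using t^8 ≡ 2t^6 + t^5 + t^4 + 2t^3 + 2t + 1 (mod t^8 + t^6 + 2t^5 + 2t^4 + t^3 + t + 2).
Reduced: 2t^6 + t^5 + t + 2.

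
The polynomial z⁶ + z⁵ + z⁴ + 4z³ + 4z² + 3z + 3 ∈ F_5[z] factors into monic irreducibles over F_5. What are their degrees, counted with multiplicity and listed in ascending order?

Write f(z) = z⁶ + z⁵ + z⁴ + 4z³ + 4z² + 3z + 3.
Roots in F_5: f(0) = 3; f(1) = 2; f(2) = 4; f(3) = 4; f(4) = 1.
Complete factorization: f(z) = (z⁶ + z⁵ + z⁴ + 4z³ + 4z² + 3z + 3).
Factor degrees with multiplicity: 6 = 6.

6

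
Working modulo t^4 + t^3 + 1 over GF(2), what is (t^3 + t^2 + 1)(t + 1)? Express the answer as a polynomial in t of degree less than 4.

t^3 + t^2 + t

Multiply in GF(2)[t]: (t^3 + t^2 + 1)·(t + 1) = t^4 + t^2 + t + 1.
Reduce using t^4 ≡ t^3 + 1 (mod t^4 + t^3 + 1).
Reduced: t^3 + t^2 + t.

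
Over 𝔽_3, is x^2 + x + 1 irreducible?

No

Write g(x) = x^2 + x + 1.
Check for roots in 𝔽_3: g(0) = 1; g(1) = 0 → root; g(2) = 1.
g(1) = 0, so (x − 1) divides g(x); g is reducible.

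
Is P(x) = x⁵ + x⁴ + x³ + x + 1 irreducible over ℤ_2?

Check for roots in ℤ_2: P(0) = 1; P(1) = 1.
No roots, so no linear factors.
Monic irreducibles of degree 2 over GF(2): x² + x + 1.
None of them divide P (all give nonzero remainder).
No irreducible factor of degree ≤ 2 exists, so P is irreducible over GF(2).

Yes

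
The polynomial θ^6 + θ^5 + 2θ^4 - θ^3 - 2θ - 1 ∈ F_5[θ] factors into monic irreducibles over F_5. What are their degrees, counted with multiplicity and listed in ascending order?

1, 1, 1, 1, 2

Write g(θ) = θ^6 + θ^5 + 2θ^4 - θ^3 - 2θ - 1.
Roots in F_5: g(0) = 4; g(1) = 0 → root; g(2) = 0 → root; g(3) = 0 → root; g(4) = 4.
Linear factors from roots: (θ - 1), (θ - 2), (θ + 2).
Complete factorization: g(θ) = (θ - 2)·(θ - 1)·(θ + 2)^2·(θ^2 - 2).
Factor degrees with multiplicity: 1 + 1 + 1 + 1 + 2 = 6.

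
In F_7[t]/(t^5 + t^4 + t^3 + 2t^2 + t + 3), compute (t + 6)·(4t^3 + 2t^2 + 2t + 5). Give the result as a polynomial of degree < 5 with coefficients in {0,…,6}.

Multiply in F_7[t]: (t + 6)·(4t^3 + 2t^2 + 2t + 5) = 4t^4 + 5t^3 + 3t + 2.
Reduced: 4t^4 + 5t^3 + 3t + 2.

4t^4 + 5t^3 + 3t + 2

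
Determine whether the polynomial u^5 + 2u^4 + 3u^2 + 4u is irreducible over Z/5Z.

No

Write g(u) = u^5 + 2u^4 + 3u^2 + 4u.
Check for roots in Z/5Z: g(0) = 0 → root; g(1) = 0 → root; g(2) = 4; g(3) = 4; g(4) = 0 → root.
g(0) = 0, so (u) divides g(u); g is reducible.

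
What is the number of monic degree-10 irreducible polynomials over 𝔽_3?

5880

Gauss's count: N_{3}(10) = (1/10) Σ_{d|10} μ(10/d)·3^d.
Divisors of 10: 1, 2, 5, 10; μ(10/d) for each: 1, -1, -1, 1.
Σ = 3^1 − 3^2 − 3^5 + 3^10 = 58800.
N = 58800/10 = 5880.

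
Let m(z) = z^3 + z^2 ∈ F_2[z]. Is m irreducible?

Check for roots in F_2: m(0) = 0 → root; m(1) = 0 → root.
m(0) = 0, so (z) divides m(z); m is reducible.

No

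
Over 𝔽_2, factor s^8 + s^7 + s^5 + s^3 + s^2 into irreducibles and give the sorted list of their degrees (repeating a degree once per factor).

1, 1, 2, 2, 2

Write g(s) = s^8 + s^7 + s^5 + s^3 + s^2.
Roots in 𝔽_2: g(0) = 0 → root; g(1) = 1.
Linear factors from roots: (s).
Complete factorization: g(s) = (s)^2·(s^2 + s + 1)^3.
Factor degrees with multiplicity: 1 + 1 + 2 + 2 + 2 = 8.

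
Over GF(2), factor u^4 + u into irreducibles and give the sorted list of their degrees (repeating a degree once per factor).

1, 1, 2

Write h(u) = u^4 + u.
Roots in GF(2): h(0) = 0 → root; h(1) = 0 → root.
Linear factors from roots: (u), (u + 1).
Complete factorization: h(u) = (u)·(u + 1)·(u^2 + u + 1).
Factor degrees with multiplicity: 1 + 1 + 2 = 4.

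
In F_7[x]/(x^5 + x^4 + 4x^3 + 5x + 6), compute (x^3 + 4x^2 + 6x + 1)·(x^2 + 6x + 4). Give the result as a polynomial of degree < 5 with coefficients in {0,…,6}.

Multiply in F_7[x]: (x^3 + 4x^2 + 6x + 1)·(x^2 + 6x + 4) = x^5 + 3x^4 + 6x^3 + 4x^2 + 2x + 4.
Reduce using x^5 ≡ 6x^4 + 3x^3 + 2x + 1 (mod x^5 + x^4 + 4x^3 + 5x + 6).
Reduced: 2x^4 + 2x^3 + 4x^2 + 4x + 5.

2x^4 + 2x^3 + 4x^2 + 4x + 5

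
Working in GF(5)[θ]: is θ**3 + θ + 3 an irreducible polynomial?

No

Write f(θ) = θ**3 + θ + 3.
Check for roots in GF(5): f(0) = 3; f(1) = 0 → root; f(2) = 3; f(3) = 3; f(4) = 1.
f(1) = 0, so (θ − 1) divides f(θ); f is reducible.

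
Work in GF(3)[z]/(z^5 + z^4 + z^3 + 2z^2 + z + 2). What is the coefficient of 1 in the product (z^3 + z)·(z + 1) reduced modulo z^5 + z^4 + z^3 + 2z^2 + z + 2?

0

Multiply in GF(3)[z]: (z^3 + z)·(z + 1) = z^4 + z^3 + z^2 + z.
Reduced: z^4 + z^3 + z^2 + z.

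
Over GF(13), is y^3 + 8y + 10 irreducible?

Yes

Write f(y) = y^3 + 8y + 10.
Check each element of GF(13) for a root: f(0)=10, f(1)=6, f(2)=8, f(3)=9, f(4)=2, f(5)=6, f(6)=1, f(7)=6, f(8)=1, f(9)=5, f(10)=11, f(11)=12, f(12)=1.
No roots. A degree-3 polynomial over a field with no linear factor is irreducible.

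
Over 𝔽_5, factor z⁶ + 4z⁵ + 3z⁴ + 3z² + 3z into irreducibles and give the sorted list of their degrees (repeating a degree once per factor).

1, 1, 1, 3

Write f(z) = z⁶ + 4z⁵ + 3z⁴ + 3z² + 3z.
Roots in 𝔽_5: f(0) = 0 → root; f(1) = 4; f(2) = 3; f(3) = 0 → root; f(4) = 0 → root.
Linear factors from roots: (z), (z + 2), (z + 1).
Complete factorization: f(z) = (z)·(z + 1)·(z + 2)·(z³ + z² + 3z + 4).
Factor degrees with multiplicity: 1 + 1 + 1 + 3 = 6.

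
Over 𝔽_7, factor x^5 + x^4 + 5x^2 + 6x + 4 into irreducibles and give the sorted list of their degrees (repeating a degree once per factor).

Write h(x) = x^5 + x^4 + 5x^2 + 6x + 4.
Linear factors from roots: (x + 5).
Complete factorization: h(x) = (x + 5)·(x^2 + 1)·(x^2 + 3x + 5).
Factor degrees with multiplicity: 1 + 2 + 2 = 5.

1, 2, 2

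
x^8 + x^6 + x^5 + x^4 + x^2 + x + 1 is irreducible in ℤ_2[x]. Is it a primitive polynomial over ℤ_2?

No

Write f(x) = x^8 + x^6 + x^5 + x^4 + x^2 + x + 1.
|GF(2^8)^×| = 2^8 − 1 = 255. Prime factorization: 255 = 3·5·17.
f is primitive ⇔ x has order 255 in GF(2)[x]/(f), i.e. x^(255/q) ≠ 1 for each prime q | 255.
x^(85) mod f = 1
x^(51) mod f = x^6 + x^4 + x^3 + x^2 + x.
x^(15) mod f = x^7 + x^6 + x^5 + x^4 + x^3 + x^2 + x.
Since x^(85) = 1, the order of x divides 85 < 255; not primitive.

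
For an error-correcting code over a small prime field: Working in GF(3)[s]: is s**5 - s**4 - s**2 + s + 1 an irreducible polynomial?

Write m(s) = s**5 - s**4 - s**2 + s + 1.
Check for roots in GF(3): m(0) = 1; m(1) = 1; m(2) = 0 → root.
m(2) = 0, so (s − 2) divides m(s); m is reducible.

No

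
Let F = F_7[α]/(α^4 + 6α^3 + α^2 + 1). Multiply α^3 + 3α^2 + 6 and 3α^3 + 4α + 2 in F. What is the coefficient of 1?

Multiply in F_7[α]: (α^3 + 3α^2 + 6)·(3α^3 + 4α + 2) = 3α^6 + 2α^5 + 4α^4 + 4α^3 + 6α^2 + 3α + 5.
Reduce using α^4 ≡ α^3 + 6α^2 + 6 (mod α^4 + 6α^3 + α^2 + 1).
Reduced: 5α^3 + 4α^2 + 5α + 6.

6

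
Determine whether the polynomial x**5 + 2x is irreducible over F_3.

Write f(x) = x**5 + 2x.
Check for roots in F_3: f(0) = 0 → root; f(1) = 0 → root; f(2) = 0 → root.
f(0) = 0, so (x) divides f(x); f is reducible.

No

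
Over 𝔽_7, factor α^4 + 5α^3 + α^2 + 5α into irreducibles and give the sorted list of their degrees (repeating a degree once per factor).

1, 1, 2

Write h(α) = α^4 + 5α^3 + α^2 + 5α.
Linear factors from roots: (α), (α + 5).
Complete factorization: h(α) = (α)·(α + 5)·(α^2 + 1).
Factor degrees with multiplicity: 1 + 1 + 2 = 4.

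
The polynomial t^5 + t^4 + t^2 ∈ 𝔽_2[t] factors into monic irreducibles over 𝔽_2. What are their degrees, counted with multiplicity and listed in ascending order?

1, 1, 3

Write f(t) = t^5 + t^4 + t^2.
Roots in 𝔽_2: f(0) = 0 → root; f(1) = 1.
Linear factors from roots: (t).
Complete factorization: f(t) = (t)^2·(t^3 + t^2 + 1).
Factor degrees with multiplicity: 1 + 1 + 3 = 5.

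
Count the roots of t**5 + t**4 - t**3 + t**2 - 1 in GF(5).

Write P(t) = t**5 + t**4 - t**3 + t**2 - 1.
Evaluate at each of the 5 elements of GF(5):
P(0) = 4; P(1) = 1; P(2) = 3; P(3) = 0 → root; P(4) = 1.
Roots: {3}.

1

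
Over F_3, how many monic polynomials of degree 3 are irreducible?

x^(3^3) − x is the product of all monic irreducibles of degree dividing 3; Möbius inversion gives N = (1/3) Σ μ(3/d)·3^d.
Divisors of 3: 1, 3; μ(3/d) for each: -1, 1.
Σ = − 3^1 + 3^3 = 24.
N = 24/3 = 8.

8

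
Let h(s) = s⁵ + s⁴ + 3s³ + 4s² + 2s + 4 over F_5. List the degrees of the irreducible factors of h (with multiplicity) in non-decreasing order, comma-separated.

Roots in F_5: h(0) = 4; h(1) = 0 → root; h(2) = 1; h(3) = 1; h(4) = 3.
Linear factors from roots: (s + 4).
Complete factorization: h(s) = (s + 4)·(s² + 2)·(s² + 2s + 3).
Factor degrees with multiplicity: 1 + 2 + 2 = 5.

1, 2, 2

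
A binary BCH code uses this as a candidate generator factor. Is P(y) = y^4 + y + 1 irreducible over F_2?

Check for roots in F_2: P(0) = 1; P(1) = 1.
No roots, so no linear factors.
Monic irreducibles of degree 2 over GF(2): y^2 + y + 1.
None of them divide P (all give nonzero remainder).
No irreducible factor of degree ≤ 2 exists, so P is irreducible over GF(2).

Yes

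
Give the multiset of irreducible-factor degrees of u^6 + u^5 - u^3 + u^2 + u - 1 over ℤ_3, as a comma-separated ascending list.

1, 2, 3

Write f(u) = u^6 + u^5 - u^3 + u^2 + u - 1.
Roots in ℤ_3: f(0) = 2; f(1) = 2; f(2) = 0 → root.
Linear factors from roots: (u + 1).
Complete factorization: f(u) = (u + 1)·(u^2 + 1)·(u^3 - u - 1).
Factor degrees with multiplicity: 1 + 2 + 3 = 6.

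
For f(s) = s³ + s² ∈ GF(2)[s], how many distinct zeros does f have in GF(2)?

Evaluate at each of the 2 elements of GF(2):
f(0) = 0 → root; f(1) = 0 → root.
Roots: {0, 1}.

2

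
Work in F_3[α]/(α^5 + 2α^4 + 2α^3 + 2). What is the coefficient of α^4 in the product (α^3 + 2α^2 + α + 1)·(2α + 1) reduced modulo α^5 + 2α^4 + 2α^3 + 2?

2

Multiply in F_3[α]: (α^3 + 2α^2 + α + 1)·(2α + 1) = 2α^4 + 2α^3 + α^2 + 1.
Reduced: 2α^4 + 2α^3 + α^2 + 1.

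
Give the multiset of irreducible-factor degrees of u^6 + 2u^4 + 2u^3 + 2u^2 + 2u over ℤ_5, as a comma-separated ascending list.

Write f(u) = u^6 + 2u^4 + 2u^3 + 2u^2 + 2u.
Roots in ℤ_5: f(0) = 0 → root; f(1) = 4; f(2) = 4; f(3) = 4; f(4) = 1.
Linear factors from roots: (u).
Complete factorization: f(u) = (u)·(u^2 - 2u - 1)·(u^3 + 2u^2 + 2u - 2).
Factor degrees with multiplicity: 1 + 2 + 3 = 6.

1, 2, 3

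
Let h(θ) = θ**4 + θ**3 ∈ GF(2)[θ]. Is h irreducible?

Check for roots in GF(2): h(0) = 0 → root; h(1) = 0 → root.
h(0) = 0, so (θ) divides h(θ); h is reducible.

No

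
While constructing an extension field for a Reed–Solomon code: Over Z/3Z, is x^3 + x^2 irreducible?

No

Write f(x) = x^3 + x^2.
Check for roots in Z/3Z: f(0) = 0 → root; f(1) = 2; f(2) = 0 → root.
f(0) = 0, so (x) divides f(x); f is reducible.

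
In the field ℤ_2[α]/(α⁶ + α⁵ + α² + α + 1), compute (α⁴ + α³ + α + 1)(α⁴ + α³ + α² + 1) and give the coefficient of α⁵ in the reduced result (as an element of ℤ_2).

1

Multiply in ℤ_2[α]: (α⁴ + α³ + α + 1)·(α⁴ + α³ + α² + 1) = α⁸ + α⁴ + α³ + α² + α + 1.
Reduce using α⁶ ≡ α⁵ + α² + α + 1 (mod α⁶ + α⁵ + α² + α + 1).
Reduced: α⁵ + α³ + α.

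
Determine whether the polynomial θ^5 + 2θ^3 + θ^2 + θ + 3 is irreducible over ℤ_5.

Write P(θ) = θ^5 + 2θ^3 + θ^2 + θ + 3.
Check for roots in ℤ_5: P(0) = 3; P(1) = 3; P(2) = 2; P(3) = 2; P(4) = 0 → root.
P(4) = 0, so (θ − 4) divides P(θ); P is reducible.

No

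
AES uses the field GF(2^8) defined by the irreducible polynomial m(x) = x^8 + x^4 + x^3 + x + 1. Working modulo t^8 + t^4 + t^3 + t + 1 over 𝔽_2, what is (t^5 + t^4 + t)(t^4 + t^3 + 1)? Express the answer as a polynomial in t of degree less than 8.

Multiply in 𝔽_2[t]: (t^5 + t^4 + t)·(t^4 + t^3 + 1) = t^9 + t^7 + t.
Reduce using t^8 ≡ t^4 + t^3 + t + 1 (mod t^8 + t^4 + t^3 + t + 1).
Reduced: t^7 + t^5 + t^4 + t^2.

t^7 + t^5 + t^4 + t^2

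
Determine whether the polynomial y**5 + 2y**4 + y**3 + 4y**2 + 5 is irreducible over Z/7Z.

Write m(y) = y**5 + 2y**4 + y**3 + 4y**2 + 5.
Check for roots in Z/7Z: m(0) = 5; m(1) = 6; m(2) = 2; m(3) = 4; m(4) = 3; m(5) = 6; m(6) = 2.
No roots, so no linear factors.
Degree-2 irreducible divisors: test the 21 monic irreducibles of degree 2 over GF(7).
None of them divide m (all give nonzero remainder).
No irreducible factor of degree ≤ 2 exists, so m is irreducible over GF(7).

Yes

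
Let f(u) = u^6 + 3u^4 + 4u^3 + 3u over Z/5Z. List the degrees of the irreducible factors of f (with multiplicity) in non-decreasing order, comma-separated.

1, 1, 2, 2

Roots in Z/5Z: f(0) = 0 → root; f(1) = 1; f(2) = 0 → root; f(3) = 4; f(4) = 2.
Linear factors from roots: (u), (u + 3).
Complete factorization: f(u) = (u)·(u + 3)·(u^2 + 3u + 3)·(u^2 + 4u + 2).
Factor degrees with multiplicity: 1 + 1 + 2 + 2 = 6.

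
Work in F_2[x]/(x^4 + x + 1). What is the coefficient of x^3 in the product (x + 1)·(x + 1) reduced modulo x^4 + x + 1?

0

Multiply in F_2[x]: (x + 1)·(x + 1) = x^2 + 1.
Reduced: x^2 + 1.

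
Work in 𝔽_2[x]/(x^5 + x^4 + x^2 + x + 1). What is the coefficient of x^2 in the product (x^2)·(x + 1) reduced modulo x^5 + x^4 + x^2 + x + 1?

1

Multiply in 𝔽_2[x]: (x^2)·(x + 1) = x^3 + x^2.
Reduced: x^3 + x^2.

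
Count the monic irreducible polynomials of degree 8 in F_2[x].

30

x^(2^8) − x is the product of all monic irreducibles of degree dividing 8; Möbius inversion gives N = (1/8) Σ μ(8/d)·2^d.
Divisors of 8: 1, 2, 4, 8; μ(8/d) for each: 0, 0, -1, 1.
Σ = − 2^4 + 2^8 = 240.
N = 240/8 = 30.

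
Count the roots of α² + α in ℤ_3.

2

Write P(α) = α² + α.
Evaluate at each of the 3 elements of ℤ_3:
P(0) = 0 → root; P(1) = 2; P(2) = 0 → root.
Roots: {0, 2}.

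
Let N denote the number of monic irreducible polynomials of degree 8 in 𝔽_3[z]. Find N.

810

x^(3^8) − x is the product of all monic irreducibles of degree dividing 8; Möbius inversion gives N = (1/8) Σ μ(8/d)·3^d.
Divisors of 8: 1, 2, 4, 8; μ(8/d) for each: 0, 0, -1, 1.
Σ = − 3^4 + 3^8 = 6480.
N = 6480/8 = 810.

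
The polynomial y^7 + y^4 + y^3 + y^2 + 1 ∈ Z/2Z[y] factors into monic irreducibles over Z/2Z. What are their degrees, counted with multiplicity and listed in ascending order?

Write f(y) = y^7 + y^4 + y^3 + y^2 + 1.
Roots in Z/2Z: f(0) = 1; f(1) = 1.
Complete factorization: f(y) = (y^7 + y^4 + y^3 + y^2 + 1).
Factor degrees with multiplicity: 7 = 7.

7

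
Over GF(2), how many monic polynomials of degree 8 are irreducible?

The number of monic irreducibles of degree 8 over GF(2) is (1/8)·Σ_{d∣8} μ(8/d) 2^d.
Divisors of 8: 1, 2, 4, 8; μ(8/d) for each: 0, 0, -1, 1.
Σ = − 2^4 + 2^8 = 240.
N = 240/8 = 30.

30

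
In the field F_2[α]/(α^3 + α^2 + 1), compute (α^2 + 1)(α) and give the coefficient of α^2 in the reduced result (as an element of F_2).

Multiply in F_2[α]: (α^2 + 1)·(α) = α^3 + α.
Reduce using α^3 ≡ α^2 + 1 (mod α^3 + α^2 + 1).
Reduced: α^2 + α + 1.

1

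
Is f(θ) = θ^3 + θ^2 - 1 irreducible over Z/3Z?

Check for roots in Z/3Z: f(0) = 2; f(1) = 1; f(2) = 2.
No roots. A degree-3 polynomial over a field with no linear factor is irreducible.

Yes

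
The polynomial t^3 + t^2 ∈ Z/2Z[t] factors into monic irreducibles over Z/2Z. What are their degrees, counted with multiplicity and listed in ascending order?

1, 1, 1

Write f(t) = t^3 + t^2.
Roots in Z/2Z: f(0) = 0 → root; f(1) = 0 → root.
Linear factors from roots: (t), (t + 1).
Complete factorization: f(t) = (t + 1)·(t)^2.
Factor degrees with multiplicity: 1 + 1 + 1 = 3.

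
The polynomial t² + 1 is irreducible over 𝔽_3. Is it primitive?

Write f(t) = t² + 1.
|GF(3^2)^×| = 3^2 − 1 = 8. Prime factorization: 8 = 2^3.
f is primitive ⇔ t has order 8 in GF(3)[t]/(f), i.e. t^(8/q) ≠ 1 for each prime q | 8.
t^(4) mod f = 1
Since t^(4) = 1, the order of t divides 4 < 8; not primitive.

No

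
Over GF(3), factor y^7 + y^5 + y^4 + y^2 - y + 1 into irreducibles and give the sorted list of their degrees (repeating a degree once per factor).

Write h(y) = y^7 + y^5 + y^4 + y^2 - y + 1.
Roots in GF(3): h(0) = 1; h(1) = 1; h(2) = 2.
Complete factorization: h(y) = (y^2 - y - 1)^2·(y^3 - y^2 + 1).
Factor degrees with multiplicity: 2 + 2 + 3 = 7.

2, 2, 3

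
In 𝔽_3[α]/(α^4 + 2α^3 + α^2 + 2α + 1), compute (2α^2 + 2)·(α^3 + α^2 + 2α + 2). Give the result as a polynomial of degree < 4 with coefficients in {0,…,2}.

Multiply in 𝔽_3[α]: (2α^2 + 2)·(α^3 + α^2 + 2α + 2) = 2α^5 + 2α^4 + α + 1.
Reduce using α^4 ≡ α^3 + 2α^2 + α + 2 (mod α^4 + 2α^3 + α^2 + 2α + 1).
Reduced: 2α^3 + α^2.

2α^3 + α^2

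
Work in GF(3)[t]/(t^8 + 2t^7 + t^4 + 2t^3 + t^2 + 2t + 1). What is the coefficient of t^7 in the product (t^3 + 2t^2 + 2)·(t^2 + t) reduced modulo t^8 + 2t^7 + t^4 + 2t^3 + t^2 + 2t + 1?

Multiply in GF(3)[t]: (t^3 + 2t^2 + 2)·(t^2 + t) = t^5 + 2t^3 + 2t^2 + 2t.
Reduced: t^5 + 2t^3 + 2t^2 + 2t.

0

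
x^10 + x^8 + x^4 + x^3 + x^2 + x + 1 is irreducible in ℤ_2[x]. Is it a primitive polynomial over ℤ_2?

No

Write f(x) = x^10 + x^8 + x^4 + x^3 + x^2 + x + 1.
|GF(2^10)^×| = 2^10 − 1 = 1023. Prime factorization: 1023 = 3·11·31.
f is primitive ⇔ x has order 1023 in GF(2)[x]/(f), i.e. x^(1023/q) ≠ 1 for each prime q | 1023.
x^(341) mod f = 1
x^(93) mod f = x^9 + x^8 + x^7 + x^6 + x^5.
x^(33) mod f = x^8 + x^6 + x^5 + x^2 + 1.
Since x^(341) = 1, the order of x divides 341 < 1023; not primitive.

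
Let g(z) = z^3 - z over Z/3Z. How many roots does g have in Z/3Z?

Evaluate at each of the 3 elements of Z/3Z:
g(0) = 0 → root; g(1) = 0 → root; g(2) = 0 → root.
Roots: {0, 1, 2}.

3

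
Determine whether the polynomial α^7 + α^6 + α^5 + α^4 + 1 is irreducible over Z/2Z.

Yes

Write m(α) = α^7 + α^6 + α^5 + α^4 + 1.
Check for roots in Z/2Z: m(0) = 1; m(1) = 1.
No roots, so no linear factors.
Monic irreducibles of degree 2 over GF(2): α^2 + α + 1.
None of them divide m (all give nonzero remainder).
Monic irreducibles of degree 3 over GF(2): α^3 + α + 1, α^3 + α^2 + 1.
None of them divide m (all give nonzero remainder).
No irreducible factor of degree ≤ 3 exists, so m is irreducible over GF(2).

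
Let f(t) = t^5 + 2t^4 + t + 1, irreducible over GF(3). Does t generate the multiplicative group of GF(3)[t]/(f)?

|GF(3^5)^×| = 3^5 − 1 = 242. Prime factorization: 242 = 2·11^2.
f is primitive ⇔ t has order 242 in GF(3)[t]/(f), i.e. t^(242/q) ≠ 1 for each prime q | 242.
t^(121) mod f = 2.
t^(22) mod f = t^4 + t^3 + 2t + 1.
None equal 1, so t has full order 242; f is primitive.

Yes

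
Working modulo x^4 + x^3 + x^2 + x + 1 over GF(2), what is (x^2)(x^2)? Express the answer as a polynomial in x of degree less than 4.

Multiply in GF(2)[x]: (x^2)·(x^2) = x^4.
Reduce using x^4 ≡ x^3 + x^2 + x + 1 (mod x^4 + x^3 + x^2 + x + 1).
Reduced: x^3 + x^2 + x + 1.

x^3 + x^2 + x + 1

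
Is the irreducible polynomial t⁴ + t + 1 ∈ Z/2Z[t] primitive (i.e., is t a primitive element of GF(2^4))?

Write f(t) = t⁴ + t + 1.
|GF(2^4)^×| = 2^4 − 1 = 15. Prime factorization: 15 = 3·5.
f is primitive ⇔ t has order 15 in GF(2)[t]/(f), i.e. t^(15/q) ≠ 1 for each prime q | 15.
t^(5) mod f = t² + t.
t^(3) mod f = t³.
None equal 1, so t has full order 15; f is primitive.

Yes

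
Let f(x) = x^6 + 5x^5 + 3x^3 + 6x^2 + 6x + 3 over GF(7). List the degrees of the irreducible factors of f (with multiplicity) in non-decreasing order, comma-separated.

1, 1, 1, 1, 2

Linear factors from roots: (x + 5), (x + 4), (x + 2).
Complete factorization: f(x) = (x + 2)·(x + 4)·(x + 5)^2·(x^2 + 3x + 6).
Factor degrees with multiplicity: 1 + 1 + 1 + 1 + 2 = 6.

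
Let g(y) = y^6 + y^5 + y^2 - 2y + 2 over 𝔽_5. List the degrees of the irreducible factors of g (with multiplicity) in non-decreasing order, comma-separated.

Roots in 𝔽_5: g(0) = 2; g(1) = 3; g(2) = 3; g(3) = 2; g(4) = 0 → root.
Linear factors from roots: (y + 1).
Complete factorization: g(y) = (y + 1)^2·(y^2 + 2y - 2)·(y^2 + 2y - 1).
Factor degrees with multiplicity: 1 + 1 + 2 + 2 = 6.

1, 1, 2, 2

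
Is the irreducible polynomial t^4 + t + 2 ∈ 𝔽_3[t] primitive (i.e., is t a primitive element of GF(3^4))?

Write f(t) = t^4 + t + 2.
|GF(3^4)^×| = 3^4 − 1 = 80. Prime factorization: 80 = 2^4·5.
f is primitive ⇔ t has order 80 in GF(3)[t]/(f), i.e. t^(80/q) ≠ 1 for each prime q | 80.
t^(40) mod f = 2.
t^(16) mod f = 2t^3 + t + 2.
None equal 1, so t has full order 80; f is primitive.

Yes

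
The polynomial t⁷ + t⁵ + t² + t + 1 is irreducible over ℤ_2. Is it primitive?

Yes

Write f(t) = t⁷ + t⁵ + t² + t + 1.
|GF(2^7)^×| = 2^7 − 1 = 127. Prime factorization: 127 = 127.
f is primitive ⇔ t has order 127 in GF(2)[t]/(f), i.e. t^(127/q) ≠ 1 for each prime q | 127.
t^(1) mod f = t.
None equal 1, so t has full order 127; f is primitive.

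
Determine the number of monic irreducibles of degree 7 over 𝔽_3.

By the necklace-counting formula, N_3(7) = (1/7) Σ_{d|7} μ(7/d)·3^d.
Divisors of 7: 1, 7; μ(7/d) for each: -1, 1.
Σ = − 3^1 + 3^7 = 2184.
N = 2184/7 = 312.

312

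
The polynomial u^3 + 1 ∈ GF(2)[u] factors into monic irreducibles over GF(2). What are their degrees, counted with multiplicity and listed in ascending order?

1, 2

Write h(u) = u^3 + 1.
Roots in GF(2): h(0) = 1; h(1) = 0 → root.
Linear factors from roots: (u + 1).
Complete factorization: h(u) = (u + 1)·(u^2 + u + 1).
Factor degrees with multiplicity: 1 + 2 = 3.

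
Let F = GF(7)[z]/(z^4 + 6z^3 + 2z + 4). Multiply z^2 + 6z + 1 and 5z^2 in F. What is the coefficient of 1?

Multiply in GF(7)[z]: (z^2 + 6z + 1)·(5z^2) = 5z^4 + 2z^3 + 5z^2.
Reduce using z^4 ≡ z^3 + 5z + 3 (mod z^4 + 6z^3 + 2z + 4).
Reduced: 5z^2 + 4z + 1.

1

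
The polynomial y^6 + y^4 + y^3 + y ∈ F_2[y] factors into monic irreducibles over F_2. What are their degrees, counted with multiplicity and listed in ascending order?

1, 1, 1, 1, 2

Write h(y) = y^6 + y^4 + y^3 + y.
Roots in F_2: h(0) = 0 → root; h(1) = 0 → root.
Linear factors from roots: (y), (y + 1).
Complete factorization: h(y) = (y)·(y + 1)^3·(y^2 + y + 1).
Factor degrees with multiplicity: 1 + 1 + 1 + 1 + 2 = 6.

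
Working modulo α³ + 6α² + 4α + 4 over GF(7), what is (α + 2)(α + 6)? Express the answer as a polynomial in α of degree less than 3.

Multiply in GF(7)[α]: (α + 2)·(α + 6) = α² + α + 5.
Reduced: α² + α + 5.

α^2 + α + 5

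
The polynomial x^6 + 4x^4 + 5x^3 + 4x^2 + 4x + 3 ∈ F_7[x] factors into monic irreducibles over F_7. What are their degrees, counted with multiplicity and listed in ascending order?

1, 1, 1, 1, 2

Write g(x) = x^6 + 4x^4 + 5x^3 + 4x^2 + 4x + 3.
Linear factors from roots: (x + 6), (x + 4), (x + 3).
Complete factorization: g(x) = (x + 3)·(x + 4)·(x + 6)^2·(x^2 + 2x + 2).
Factor degrees with multiplicity: 1 + 1 + 1 + 1 + 2 = 6.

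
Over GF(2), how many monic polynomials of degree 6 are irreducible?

9

x^(2^6) − x is the product of all monic irreducibles of degree dividing 6; Möbius inversion gives N = (1/6) Σ μ(6/d)·2^d.
Divisors of 6: 1, 2, 3, 6; μ(6/d) for each: 1, -1, -1, 1.
Σ = 2^1 − 2^2 − 2^3 + 2^6 = 54.
N = 54/6 = 9.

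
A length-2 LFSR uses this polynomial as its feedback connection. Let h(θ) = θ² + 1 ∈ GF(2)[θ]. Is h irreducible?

No

Check for roots in GF(2): h(0) = 1; h(1) = 0 → root.
h(1) = 0, so (θ − 1) divides h(θ); h is reducible.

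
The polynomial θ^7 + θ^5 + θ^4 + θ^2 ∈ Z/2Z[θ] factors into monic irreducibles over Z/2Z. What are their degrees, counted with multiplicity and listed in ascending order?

Write f(θ) = θ^7 + θ^5 + θ^4 + θ^2.
Roots in Z/2Z: f(0) = 0 → root; f(1) = 0 → root.
Linear factors from roots: (θ), (θ + 1).
Complete factorization: f(θ) = (θ)^2·(θ + 1)^3·(θ^2 + θ + 1).
Factor degrees with multiplicity: 1 + 1 + 1 + 1 + 1 + 2 = 7.

1, 1, 1, 1, 1, 2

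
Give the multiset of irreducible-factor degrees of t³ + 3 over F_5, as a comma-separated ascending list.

Write f(t) = t³ + 3.
Roots in F_5: f(0) = 3; f(1) = 4; f(2) = 1; f(3) = 0 → root; f(4) = 2.
Linear factors from roots: (t + 2).
Complete factorization: f(t) = (t + 2)·(t² + 3t + 4).
Factor degrees with multiplicity: 1 + 2 = 3.

1, 2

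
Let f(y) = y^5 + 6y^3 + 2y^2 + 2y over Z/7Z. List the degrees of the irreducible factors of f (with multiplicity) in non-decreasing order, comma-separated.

Linear factors from roots: (y), (y + 1).
Complete factorization: f(y) = (y)·(y + 1)^2·(y^2 + 5y + 2).
Factor degrees with multiplicity: 1 + 1 + 1 + 2 = 5.

1, 1, 1, 2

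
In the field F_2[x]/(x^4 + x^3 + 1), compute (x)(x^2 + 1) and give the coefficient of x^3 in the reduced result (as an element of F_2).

1

Multiply in F_2[x]: (x)·(x^2 + 1) = x^3 + x.
Reduced: x^3 + x.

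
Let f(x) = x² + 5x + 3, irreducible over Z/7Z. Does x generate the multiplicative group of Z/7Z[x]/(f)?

Yes

|GF(7^2)^×| = 7^2 − 1 = 48. Prime factorization: 48 = 2^4·3.
f is primitive ⇔ x has order 48 in GF(7)[x]/(f), i.e. x^(48/q) ≠ 1 for each prime q | 48.
x^(24) mod f = 6.
x^(16) mod f = 2.
None equal 1, so x has full order 48; f is primitive.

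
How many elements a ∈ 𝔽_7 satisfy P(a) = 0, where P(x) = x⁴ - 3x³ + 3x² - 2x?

Evaluate at each of the 7 elements of 𝔽_7:
P(0) = 0 → root; P(1) = 6; P(2) = 0 → root; P(3) = 0 → root; P(4) = 6; P(5) = 0 → root; P(6) = 2.
Roots: {0, 2, 3, 5}.

4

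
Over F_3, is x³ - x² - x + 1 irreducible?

No

Write m(x) = x³ - x² - x + 1.
Check for roots in F_3: m(0) = 1; m(1) = 0 → root; m(2) = 0 → root.
m(1) = 0, so (x − 1) divides m(x); m is reducible.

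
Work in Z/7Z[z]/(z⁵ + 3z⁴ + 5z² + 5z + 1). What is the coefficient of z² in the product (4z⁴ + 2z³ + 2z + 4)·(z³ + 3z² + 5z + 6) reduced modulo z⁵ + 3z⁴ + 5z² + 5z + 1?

Multiply in Z/7Z[z]: (4z⁴ + 2z³ + 2z + 4)·(z³ + 3z² + 5z + 6) = 4z⁷ + 5z⁵ + z⁴ + z³ + z² + 4z + 3.
Reduce using z⁵ ≡ 4z⁴ + 2z² + 2z + 6 (mod z⁵ + 3z⁴ + 5z² + 5z + 1).
Reduced: 5z⁴ + 6z³ + 6z² + 4.

6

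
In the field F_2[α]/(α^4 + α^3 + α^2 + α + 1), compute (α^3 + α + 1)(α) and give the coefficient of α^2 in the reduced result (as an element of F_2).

0

Multiply in F_2[α]: (α^3 + α + 1)·(α) = α^4 + α^2 + α.
Reduce using α^4 ≡ α^3 + α^2 + α + 1 (mod α^4 + α^3 + α^2 + α + 1).
Reduced: α^3 + 1.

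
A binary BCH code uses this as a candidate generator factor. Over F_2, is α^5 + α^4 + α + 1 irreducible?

No

Write m(α) = α^5 + α^4 + α + 1.
Check for roots in F_2: m(0) = 1; m(1) = 0 → root.
m(1) = 0, so (α − 1) divides m(α); m is reducible.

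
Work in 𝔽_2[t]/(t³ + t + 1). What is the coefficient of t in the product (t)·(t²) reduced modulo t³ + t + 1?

Multiply in 𝔽_2[t]: (t)·(t²) = t³.
Reduce using t³ ≡ t + 1 (mod t³ + t + 1).
Reduced: t + 1.

1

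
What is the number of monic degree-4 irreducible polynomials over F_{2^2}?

The number of monic irreducibles of degree 4 over GF(4) is (1/4)·Σ_{d∣4} μ(4/d) 4^d.
Divisors of 4: 1, 2, 4; μ(4/d) for each: 0, -1, 1.
Σ = − 4^2 + 4^4 = 240.
N = 240/4 = 60.

60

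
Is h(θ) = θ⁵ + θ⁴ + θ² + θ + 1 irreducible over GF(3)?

Yes

Check for roots in GF(3): h(0) = 1; h(1) = 2; h(2) = 1.
No roots, so no linear factors.
Monic irreducibles of degree 2 over GF(3): θ² + 1, θ² + θ - 1, θ² - θ - 1.
None of them divide h (all give nonzero remainder).
No irreducible factor of degree ≤ 2 exists, so h is irreducible over GF(3).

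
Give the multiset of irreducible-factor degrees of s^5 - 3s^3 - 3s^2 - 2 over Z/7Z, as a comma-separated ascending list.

Write g(s) = s^5 - 3s^3 - 3s^2 - 2.
Linear factors from roots: (s - 1), (s - 3).
Complete factorization: g(s) = (s - 3)·(s - 1)·(s^3 - 3s^2 + 3s - 3).
Factor degrees with multiplicity: 1 + 1 + 3 = 5.

1, 1, 3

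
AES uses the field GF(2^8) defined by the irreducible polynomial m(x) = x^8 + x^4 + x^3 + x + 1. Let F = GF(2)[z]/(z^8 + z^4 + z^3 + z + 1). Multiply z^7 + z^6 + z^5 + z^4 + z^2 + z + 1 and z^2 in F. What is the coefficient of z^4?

1

Multiply in GF(2)[z]: (z^7 + z^6 + z^5 + z^4 + z^2 + z + 1)·(z^2) = z^9 + z^8 + z^7 + z^6 + z^4 + z^3 + z^2.
Reduce using z^8 ≡ z^4 + z^3 + z + 1 (mod z^8 + z^4 + z^3 + z + 1).
Reduced: z^7 + z^6 + z^5 + z^4 + 1.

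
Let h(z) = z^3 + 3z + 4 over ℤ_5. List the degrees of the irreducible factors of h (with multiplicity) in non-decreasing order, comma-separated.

Roots in ℤ_5: h(0) = 4; h(1) = 3; h(2) = 3; h(3) = 0 → root; h(4) = 0 → root.
Linear factors from roots: (z + 2), (z + 1).
Complete factorization: h(z) = (z + 1)·(z + 2)^2.
Factor degrees with multiplicity: 1 + 1 + 1 = 3.

1, 1, 1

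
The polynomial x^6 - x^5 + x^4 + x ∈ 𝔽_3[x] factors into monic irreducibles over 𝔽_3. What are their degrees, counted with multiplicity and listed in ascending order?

1, 2, 3

Write h(x) = x^6 - x^5 + x^4 + x.
Roots in 𝔽_3: h(0) = 0 → root; h(1) = 2; h(2) = 2.
Linear factors from roots: (x).
Complete factorization: h(x) = (x)·(x^2 + 1)·(x^3 - x^2 + 1).
Factor degrees with multiplicity: 1 + 2 + 3 = 6.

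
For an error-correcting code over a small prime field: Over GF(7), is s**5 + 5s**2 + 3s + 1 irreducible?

Write g(s) = s**5 + 5s**2 + 3s + 1.
Check for roots in GF(7): g(0) = 1; g(1) = 3; g(2) = 3; g(3) = 4; g(4) = 4; g(5) = 4; g(6) = 2.
No roots, so no linear factors.
Degree-2 irreducible divisors: test the 21 monic irreducibles of degree 2 over GF(7).
None of them divide g (all give nonzero remainder).
No irreducible factor of degree ≤ 2 exists, so g is irreducible over GF(7).

Yes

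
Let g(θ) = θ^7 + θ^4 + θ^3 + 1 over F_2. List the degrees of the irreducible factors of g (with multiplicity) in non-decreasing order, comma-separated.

1, 1, 1, 1, 1, 2

Roots in F_2: g(0) = 1; g(1) = 0 → root.
Linear factors from roots: (θ + 1).
Complete factorization: g(θ) = (θ + 1)^5·(θ^2 + θ + 1).
Factor degrees with multiplicity: 1 + 1 + 1 + 1 + 1 + 2 = 7.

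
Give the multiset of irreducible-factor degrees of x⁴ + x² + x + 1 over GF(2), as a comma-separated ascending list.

1, 3

Write h(x) = x⁴ + x² + x + 1.
Roots in GF(2): h(0) = 1; h(1) = 0 → root.
Linear factors from roots: (x + 1).
Complete factorization: h(x) = (x + 1)·(x³ + x² + 1).
Factor degrees with multiplicity: 1 + 3 = 4.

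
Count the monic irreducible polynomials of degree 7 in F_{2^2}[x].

2340

By the necklace-counting formula, N_4(7) = (1/7) Σ_{d|7} μ(7/d)·4^d.
Divisors of 7: 1, 7; μ(7/d) for each: -1, 1.
Σ = − 4^1 + 4^7 = 16380.
N = 16380/7 = 2340.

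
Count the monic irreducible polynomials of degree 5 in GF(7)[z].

By the necklace-counting formula, N_7(5) = (1/5) Σ_{d|5} μ(5/d)·7^d.
Divisors of 5: 1, 5; μ(5/d) for each: -1, 1.
Σ = − 7^1 + 7^5 = 16800.
N = 16800/5 = 3360.

3360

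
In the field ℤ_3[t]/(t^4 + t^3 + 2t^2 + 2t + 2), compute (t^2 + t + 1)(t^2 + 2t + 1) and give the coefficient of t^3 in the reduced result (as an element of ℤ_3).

Multiply in ℤ_3[t]: (t^2 + t + 1)·(t^2 + 2t + 1) = t^4 + t^2 + 1.
Reduce using t^4 ≡ 2t^3 + t^2 + t + 1 (mod t^4 + t^3 + 2t^2 + 2t + 2).
Reduced: 2t^3 + 2t^2 + t + 2.

2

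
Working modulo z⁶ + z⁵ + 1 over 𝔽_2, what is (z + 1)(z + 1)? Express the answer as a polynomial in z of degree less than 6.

z^2 + 1

Multiply in 𝔽_2[z]: (z + 1)·(z + 1) = z² + 1.
Reduced: z² + 1.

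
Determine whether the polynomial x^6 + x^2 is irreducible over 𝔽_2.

No

Write P(x) = x^6 + x^2.
Check for roots in 𝔽_2: P(0) = 0 → root; P(1) = 0 → root.
P(0) = 0, so (x) divides P(x); P is reducible.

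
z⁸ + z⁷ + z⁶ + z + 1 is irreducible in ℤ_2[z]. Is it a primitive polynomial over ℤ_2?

Write f(z) = z⁸ + z⁷ + z⁶ + z + 1.
|GF(2^8)^×| = 2^8 − 1 = 255. Prime factorization: 255 = 3·5·17.
f is primitive ⇔ z has order 255 in GF(2)[z]/(f), i.e. z^(255/q) ≠ 1 for each prime q | 255.
z^(85) mod f = z⁷ + z⁵ + z³ + z².
z^(51) mod f = z⁷ + z⁴ + z + 1.
z^(15) mod f = z⁷ + z⁶ + z⁵ + z³ + z² + z.
None equal 1, so z has full order 255; f is primitive.

Yes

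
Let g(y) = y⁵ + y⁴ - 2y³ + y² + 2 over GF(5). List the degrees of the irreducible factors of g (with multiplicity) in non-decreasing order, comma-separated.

1, 2, 2

Roots in GF(5): g(0) = 2; g(1) = 3; g(2) = 3; g(3) = 1; g(4) = 0 → root.
Linear factors from roots: (y + 1).
Complete factorization: g(y) = (y + 1)·(y² + 2y - 1)·(y² - 2y - 2).
Factor degrees with multiplicity: 1 + 2 + 2 = 5.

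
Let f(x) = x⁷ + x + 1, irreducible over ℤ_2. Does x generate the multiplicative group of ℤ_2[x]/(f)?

|GF(2^7)^×| = 2^7 − 1 = 127. Prime factorization: 127 = 127.
f is primitive ⇔ x has order 127 in GF(2)[x]/(f), i.e. x^(127/q) ≠ 1 for each prime q | 127.
x^(1) mod f = x.
None equal 1, so x has full order 127; f is primitive.

Yes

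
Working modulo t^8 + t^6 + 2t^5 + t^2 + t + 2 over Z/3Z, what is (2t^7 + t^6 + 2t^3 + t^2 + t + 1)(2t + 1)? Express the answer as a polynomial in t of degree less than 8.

t^7 + t^5 + t^4 + t^3 + 2t^2 + 2t + 2

Multiply in Z/3Z[t]: (2t^7 + t^6 + 2t^3 + t^2 + t + 1)·(2t + 1) = t^8 + t^7 + t^6 + t^4 + t^3 + 1.
Reduce using t^8 ≡ 2t^6 + t^5 + 2t^2 + 2t + 1 (mod t^8 + t^6 + 2t^5 + t^2 + t + 2).
Reduced: t^7 + t^5 + t^4 + t^3 + 2t^2 + 2t + 2.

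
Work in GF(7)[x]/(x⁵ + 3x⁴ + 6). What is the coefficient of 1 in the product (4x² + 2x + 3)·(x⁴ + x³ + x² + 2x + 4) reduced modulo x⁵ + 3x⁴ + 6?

Multiply in GF(7)[x]: (4x² + 2x + 3)·(x⁴ + x³ + x² + 2x + 4) = 4x⁶ + 6x⁵ + 2x⁴ + 6x³ + 2x² + 5.
Reduce using x⁵ ≡ 4x⁴ + 1 (mod x⁵ + 3x⁴ + 6).
Reduced: 6x⁴ + 6x³ + 2x² + 4x + 6.

6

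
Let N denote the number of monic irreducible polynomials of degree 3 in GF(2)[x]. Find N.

2

By the necklace-counting formula, N_2(3) = (1/3) Σ_{d|3} μ(3/d)·2^d.
Divisors of 3: 1, 3; μ(3/d) for each: -1, 1.
Σ = − 2^1 + 2^3 = 6.
N = 6/3 = 2.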